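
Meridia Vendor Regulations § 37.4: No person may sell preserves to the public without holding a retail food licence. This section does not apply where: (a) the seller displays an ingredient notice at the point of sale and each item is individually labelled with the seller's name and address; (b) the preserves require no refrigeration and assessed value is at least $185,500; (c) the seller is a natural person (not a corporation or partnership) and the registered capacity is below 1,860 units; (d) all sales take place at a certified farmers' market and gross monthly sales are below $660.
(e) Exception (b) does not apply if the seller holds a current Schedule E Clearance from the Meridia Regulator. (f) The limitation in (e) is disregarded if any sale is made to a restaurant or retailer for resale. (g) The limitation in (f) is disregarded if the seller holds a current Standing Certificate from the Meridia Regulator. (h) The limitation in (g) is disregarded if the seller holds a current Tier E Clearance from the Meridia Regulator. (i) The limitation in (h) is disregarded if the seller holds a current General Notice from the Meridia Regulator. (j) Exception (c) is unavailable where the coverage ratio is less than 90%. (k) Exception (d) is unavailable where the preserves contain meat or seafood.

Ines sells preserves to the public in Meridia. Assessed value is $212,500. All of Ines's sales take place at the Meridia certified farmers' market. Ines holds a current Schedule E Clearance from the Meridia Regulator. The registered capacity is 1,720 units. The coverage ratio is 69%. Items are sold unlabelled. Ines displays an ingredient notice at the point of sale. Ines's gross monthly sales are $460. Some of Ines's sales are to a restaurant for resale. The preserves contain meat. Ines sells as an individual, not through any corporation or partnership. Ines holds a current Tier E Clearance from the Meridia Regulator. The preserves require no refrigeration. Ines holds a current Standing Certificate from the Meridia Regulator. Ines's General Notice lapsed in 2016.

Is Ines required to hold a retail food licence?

No — exception (b) applies; Ines is not required to hold a retail food licence.

Exception (a) fails — items are sold unlabelled.
Exception (b): the preserves are shelf-stable; assessed value is $212,500, meeting the $185,500 threshold — every condition holds. As to paragraphs (e)–(i): (e) would limit (b) — a current Schedule E Clearance is held — but (f) sets (e) aside: (f) operates against (e): some sales are to a restaurant for resale. (g) is triggered (a current Standing Certificate is held), but is overridden by (h): (h) is engaged — a current Tier E Clearance is held. (i) is inapplicable (the General Notice is not current), so (h) stands. Exception (b) stands.
Exception (c): the seller is a natural person; the registered capacity is 1,720 units, below the 1,860 units limit — every condition holds. Turning to paragraph (j): (j) operates against (c): the coverage ratio is 69%, less than the 90% limit. (c) is therefore removed.
All of (d)'s requirements are met (all sales are at a certified farmers' market; gross monthly sales are $460, below the $660 limit). Turning to paragraph (k): (k) operates against (d): the preserves contain meat. (d) is therefore removed.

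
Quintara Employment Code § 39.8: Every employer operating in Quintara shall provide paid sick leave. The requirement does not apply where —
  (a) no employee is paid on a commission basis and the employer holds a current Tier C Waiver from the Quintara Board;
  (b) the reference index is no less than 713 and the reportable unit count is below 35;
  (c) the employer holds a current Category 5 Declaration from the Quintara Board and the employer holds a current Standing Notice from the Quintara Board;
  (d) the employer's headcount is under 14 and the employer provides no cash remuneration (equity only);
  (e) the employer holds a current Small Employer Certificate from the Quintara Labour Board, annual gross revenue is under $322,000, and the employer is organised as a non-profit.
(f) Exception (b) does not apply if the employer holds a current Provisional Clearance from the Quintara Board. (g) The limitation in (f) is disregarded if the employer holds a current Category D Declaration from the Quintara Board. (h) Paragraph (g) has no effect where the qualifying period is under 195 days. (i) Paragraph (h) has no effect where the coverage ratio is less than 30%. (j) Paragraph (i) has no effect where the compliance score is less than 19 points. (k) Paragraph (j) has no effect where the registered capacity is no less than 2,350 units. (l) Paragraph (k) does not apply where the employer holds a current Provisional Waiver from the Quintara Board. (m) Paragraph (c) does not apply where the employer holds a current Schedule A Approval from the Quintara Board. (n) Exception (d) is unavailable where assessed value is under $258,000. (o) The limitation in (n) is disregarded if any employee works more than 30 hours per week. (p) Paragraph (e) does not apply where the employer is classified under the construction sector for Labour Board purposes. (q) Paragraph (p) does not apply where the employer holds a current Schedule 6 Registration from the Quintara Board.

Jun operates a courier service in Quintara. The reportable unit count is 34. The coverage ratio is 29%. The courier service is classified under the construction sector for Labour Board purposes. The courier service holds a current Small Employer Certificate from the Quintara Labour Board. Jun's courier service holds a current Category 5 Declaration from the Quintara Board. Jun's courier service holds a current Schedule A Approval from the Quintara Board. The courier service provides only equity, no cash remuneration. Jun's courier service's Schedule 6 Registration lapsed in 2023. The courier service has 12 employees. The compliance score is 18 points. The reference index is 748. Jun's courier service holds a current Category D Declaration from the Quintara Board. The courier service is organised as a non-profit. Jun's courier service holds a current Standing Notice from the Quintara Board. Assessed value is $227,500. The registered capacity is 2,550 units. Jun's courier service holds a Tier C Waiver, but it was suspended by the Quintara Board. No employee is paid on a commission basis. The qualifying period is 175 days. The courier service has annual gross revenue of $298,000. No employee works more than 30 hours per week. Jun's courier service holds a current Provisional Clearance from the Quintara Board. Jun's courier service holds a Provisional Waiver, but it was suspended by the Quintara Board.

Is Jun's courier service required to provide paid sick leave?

Exception (a) does not apply: no current Tier C Waiver is held.
Exception (b)'s conditions are all satisfied: the reference index is 748, meeting the 713 threshold; the reportable unit count is 34, below the 35 limit. Considering the limiting provisions: (f) would limit (b) — a current Provisional Clearance is held — but (g) sets (f) aside: (g) operates against (f): a current Category D Declaration is held. (h) would limit (g) — the qualifying period is 175 days, under the 195 days limit — but (i) sets (h) aside: (i) operates — the coverage ratio is 29%, less than the 30% limit. (j) would limit (i) — the compliance score is 18 points, less than the 19 points limit — but (k) sets (j) aside: (k) operates against (j): the registered capacity is 2,550 units, meeting the 2,350 units threshold. (l), which would lift (k), does not operate here — there is no Provisional Waiver in force. So (b) applies.
All of (c)'s requirements are met (a current Category 5 Declaration is held; a current Standing Notice is held). However, paragraph (m) must be considered: (m) operates — a current Schedule A Approval is held. (c) is therefore removed.
Exception (d) is satisfied on its face — the employer's headcount is 12, under the 14 limit; remuneration is equity-only. But applying paragraphs (n)–(o): (n) is engaged — assessed value is $227,500, under the $258,000 limit. (o), which would lift (n), is inapplicable — no employee exceeds 30 hours/week. So (d) is unavailable.
Exception (e): a current Small Employer Certificate is held; annual gross revenue is $298,000, under the $322,000 limit; the employer is a non-profit — every condition holds. Turning to paragraphs (p)–(q): (p) applies — the courier service is classified under the construction sector. (q), which would lift (p), does not operate here — no current Schedule 6 Registration is held. Exception (e) does not apply.

No — exception (b) applies; Jun's courier service is not required to provide paid sick leave.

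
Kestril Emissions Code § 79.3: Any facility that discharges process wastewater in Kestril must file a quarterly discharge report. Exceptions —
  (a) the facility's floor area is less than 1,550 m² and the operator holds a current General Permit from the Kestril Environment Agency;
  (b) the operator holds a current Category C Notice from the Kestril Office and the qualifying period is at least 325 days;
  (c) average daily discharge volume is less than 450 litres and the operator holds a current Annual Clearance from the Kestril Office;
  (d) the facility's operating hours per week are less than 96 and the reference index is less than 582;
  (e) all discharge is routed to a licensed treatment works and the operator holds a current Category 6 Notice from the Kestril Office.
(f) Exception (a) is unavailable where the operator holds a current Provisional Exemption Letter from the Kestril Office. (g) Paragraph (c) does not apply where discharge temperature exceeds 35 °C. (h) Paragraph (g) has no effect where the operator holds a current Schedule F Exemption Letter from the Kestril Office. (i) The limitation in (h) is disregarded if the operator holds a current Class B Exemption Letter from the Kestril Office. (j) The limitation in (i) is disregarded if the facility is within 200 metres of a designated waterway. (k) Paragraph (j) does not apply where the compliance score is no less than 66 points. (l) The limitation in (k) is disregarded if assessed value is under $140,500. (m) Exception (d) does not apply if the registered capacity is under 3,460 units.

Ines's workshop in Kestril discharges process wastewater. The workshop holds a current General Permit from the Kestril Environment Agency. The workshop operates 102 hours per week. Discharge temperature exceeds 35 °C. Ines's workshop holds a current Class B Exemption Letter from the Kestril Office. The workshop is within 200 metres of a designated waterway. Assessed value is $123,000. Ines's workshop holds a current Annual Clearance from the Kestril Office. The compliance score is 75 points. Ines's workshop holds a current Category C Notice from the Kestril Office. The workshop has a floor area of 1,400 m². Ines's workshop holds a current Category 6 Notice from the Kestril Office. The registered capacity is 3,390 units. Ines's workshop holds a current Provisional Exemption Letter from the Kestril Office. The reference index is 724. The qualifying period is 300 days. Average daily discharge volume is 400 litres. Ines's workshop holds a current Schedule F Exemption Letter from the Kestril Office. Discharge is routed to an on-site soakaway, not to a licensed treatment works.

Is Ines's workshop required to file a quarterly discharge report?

Exception (a): the facility's floor area is 1,400 m², less than the 1,550 m² limit; a current General Permit is held — every condition holds. However, paragraph (f) must be considered: (f) operates against (a): a current Provisional Exemption Letter is held. So (a) is unavailable.
Exception (b) fails — the qualifying period is 300 days, short of 325 days.
Exception (c) is satisfied on its face — average daily discharge volume is 400 litres, less than the 450 litres limit; a current Annual Clearance is held. Considering the limiting provisions: (g) is triggered (discharge temperature exceeds 35 °C), but is set aside by (h): (h) operates against (g): a current Schedule F Exemption Letter is held. (i) would limit (h) — a current Class B Exemption Letter is held — but (j) sets (i) aside: (j) operates — the workshop is within 200 m of a designated waterway. (k) applies (the compliance score is 75 points, meeting the 66 points threshold), but is set aside by (l): (l) applies — assessed value is $123,000, under the $140,500 limit. So (c) applies.
Exception (d) does not apply: the facility's operating hours per week are 102, not less than 96.
Exception (e) does not apply: discharge is not routed to a licensed treatment works.

No — exception (c) applies; Ines's workshop is not required to file a quarterly discharge report.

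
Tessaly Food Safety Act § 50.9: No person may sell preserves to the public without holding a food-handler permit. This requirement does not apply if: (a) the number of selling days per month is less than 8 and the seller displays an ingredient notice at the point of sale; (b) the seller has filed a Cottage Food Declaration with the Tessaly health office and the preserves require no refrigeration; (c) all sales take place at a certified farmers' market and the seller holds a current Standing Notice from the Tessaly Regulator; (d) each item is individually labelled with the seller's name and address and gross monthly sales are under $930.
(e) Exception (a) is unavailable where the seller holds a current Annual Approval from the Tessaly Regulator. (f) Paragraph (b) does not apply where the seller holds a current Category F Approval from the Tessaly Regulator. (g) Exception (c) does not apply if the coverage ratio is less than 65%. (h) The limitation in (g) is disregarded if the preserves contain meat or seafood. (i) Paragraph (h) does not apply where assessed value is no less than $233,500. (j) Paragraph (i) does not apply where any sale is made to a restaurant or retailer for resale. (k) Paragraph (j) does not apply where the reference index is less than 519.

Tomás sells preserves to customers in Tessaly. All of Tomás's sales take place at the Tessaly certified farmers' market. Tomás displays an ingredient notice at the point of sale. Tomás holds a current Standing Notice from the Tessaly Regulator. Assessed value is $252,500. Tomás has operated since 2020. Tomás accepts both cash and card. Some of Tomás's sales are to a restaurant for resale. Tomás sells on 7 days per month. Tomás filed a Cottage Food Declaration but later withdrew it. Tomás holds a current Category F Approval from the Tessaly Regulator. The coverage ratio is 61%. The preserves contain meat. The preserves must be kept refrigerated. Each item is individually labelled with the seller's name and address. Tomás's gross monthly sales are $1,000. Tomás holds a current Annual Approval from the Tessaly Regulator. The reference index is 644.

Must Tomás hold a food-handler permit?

No — exception (c) applies; Tomás is not required to hold a food-handler permit.

Exception (a): the number of selling days per month is 7, less than the 8 limit; an ingredient notice is displayed — every condition holds. Turning to paragraph (e): (e) is engaged — a current Annual Approval is held. Exception (a) does not apply.
Exception (b) does not apply: the Cottage Food Declaration was withdrawn.
Exception (c)'s conditions are all satisfied: all sales are at a certified farmers' market; a current Standing Notice is held. Considering the limiting provisions: (g) is triggered (the coverage ratio is 61%, less than the 65% limit), but is displaced by (h): (h) operates against (g): the preserves contain meat. (i) would limit (h) — assessed value is $252,500, meeting the $233,500 threshold — but (j) sets (i) aside: (j) applies — some sales are to a restaurant for resale. (k), which would lift (j), does not operate here — the reference index is 644, not less than 519. (c) remains available.
Exception (d) requires that gross monthly sales are under $930; but gross monthly sales are $1,000, not under $930, so (d) is unavailable.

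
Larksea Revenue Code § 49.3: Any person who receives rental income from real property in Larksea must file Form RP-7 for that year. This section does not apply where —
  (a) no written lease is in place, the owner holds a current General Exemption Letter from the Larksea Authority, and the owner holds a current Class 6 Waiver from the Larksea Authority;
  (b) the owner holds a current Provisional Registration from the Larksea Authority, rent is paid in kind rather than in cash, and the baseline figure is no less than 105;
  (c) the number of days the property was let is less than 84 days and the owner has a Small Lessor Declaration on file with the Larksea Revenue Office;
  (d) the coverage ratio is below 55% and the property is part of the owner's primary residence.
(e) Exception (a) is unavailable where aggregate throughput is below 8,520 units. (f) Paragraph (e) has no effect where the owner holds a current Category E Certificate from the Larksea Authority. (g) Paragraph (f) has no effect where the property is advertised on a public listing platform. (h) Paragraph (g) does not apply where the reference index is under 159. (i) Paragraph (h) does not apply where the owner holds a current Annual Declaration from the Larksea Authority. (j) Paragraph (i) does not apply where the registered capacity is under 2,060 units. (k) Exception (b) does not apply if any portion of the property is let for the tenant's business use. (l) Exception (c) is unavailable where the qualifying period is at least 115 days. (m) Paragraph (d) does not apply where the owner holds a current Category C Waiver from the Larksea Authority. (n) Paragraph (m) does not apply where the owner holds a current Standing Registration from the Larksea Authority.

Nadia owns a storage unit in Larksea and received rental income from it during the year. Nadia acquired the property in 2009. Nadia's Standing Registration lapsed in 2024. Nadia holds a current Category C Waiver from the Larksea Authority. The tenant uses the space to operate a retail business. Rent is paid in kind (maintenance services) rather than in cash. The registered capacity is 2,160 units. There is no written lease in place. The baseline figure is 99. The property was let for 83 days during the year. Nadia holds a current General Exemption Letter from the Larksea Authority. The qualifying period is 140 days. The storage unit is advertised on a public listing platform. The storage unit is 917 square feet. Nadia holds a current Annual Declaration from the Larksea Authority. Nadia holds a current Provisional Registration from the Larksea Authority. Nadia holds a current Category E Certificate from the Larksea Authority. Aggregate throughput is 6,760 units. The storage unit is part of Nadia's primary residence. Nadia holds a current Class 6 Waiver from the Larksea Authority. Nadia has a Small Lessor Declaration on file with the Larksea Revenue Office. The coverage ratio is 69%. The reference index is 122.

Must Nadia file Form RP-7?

All of (a)'s requirements are met (there is no written lease; a current General Exemption Letter is held; a current Class 6 Waiver is held). But applying paragraphs (e)–(j): (e) operates against (a): aggregate throughput is 6,760 units, below the 8,520 units limit. (f) would limit (e) — a current Category E Certificate is held — but (g) sets (f) aside: (g) operates against (f): the property is publicly advertised. (h) is engaged (the reference index is 122, under the 159 limit), but yields to (i): (i) operates — a current Annual Declaration is held. (j) is inapplicable (the registered capacity is 2,160 units, not under 2,060 units), so (i) stands. (a) is therefore removed.
Exception (b) does not apply: the baseline figure is 99, short of 105.
All of (c)'s requirements are met (the number of days the property was let is 83 days, less than the 84 days limit; a Small Lessor Declaration is on file). But: (l) operates against (c): the qualifying period is 140 days, meeting the 115 days threshold. Exception (c) does not apply.
Exception (d) does not apply: the coverage ratio is 69%, not below 55%.
No exception displaces § 49.3.

Yes — Nadia must file Form RP-7.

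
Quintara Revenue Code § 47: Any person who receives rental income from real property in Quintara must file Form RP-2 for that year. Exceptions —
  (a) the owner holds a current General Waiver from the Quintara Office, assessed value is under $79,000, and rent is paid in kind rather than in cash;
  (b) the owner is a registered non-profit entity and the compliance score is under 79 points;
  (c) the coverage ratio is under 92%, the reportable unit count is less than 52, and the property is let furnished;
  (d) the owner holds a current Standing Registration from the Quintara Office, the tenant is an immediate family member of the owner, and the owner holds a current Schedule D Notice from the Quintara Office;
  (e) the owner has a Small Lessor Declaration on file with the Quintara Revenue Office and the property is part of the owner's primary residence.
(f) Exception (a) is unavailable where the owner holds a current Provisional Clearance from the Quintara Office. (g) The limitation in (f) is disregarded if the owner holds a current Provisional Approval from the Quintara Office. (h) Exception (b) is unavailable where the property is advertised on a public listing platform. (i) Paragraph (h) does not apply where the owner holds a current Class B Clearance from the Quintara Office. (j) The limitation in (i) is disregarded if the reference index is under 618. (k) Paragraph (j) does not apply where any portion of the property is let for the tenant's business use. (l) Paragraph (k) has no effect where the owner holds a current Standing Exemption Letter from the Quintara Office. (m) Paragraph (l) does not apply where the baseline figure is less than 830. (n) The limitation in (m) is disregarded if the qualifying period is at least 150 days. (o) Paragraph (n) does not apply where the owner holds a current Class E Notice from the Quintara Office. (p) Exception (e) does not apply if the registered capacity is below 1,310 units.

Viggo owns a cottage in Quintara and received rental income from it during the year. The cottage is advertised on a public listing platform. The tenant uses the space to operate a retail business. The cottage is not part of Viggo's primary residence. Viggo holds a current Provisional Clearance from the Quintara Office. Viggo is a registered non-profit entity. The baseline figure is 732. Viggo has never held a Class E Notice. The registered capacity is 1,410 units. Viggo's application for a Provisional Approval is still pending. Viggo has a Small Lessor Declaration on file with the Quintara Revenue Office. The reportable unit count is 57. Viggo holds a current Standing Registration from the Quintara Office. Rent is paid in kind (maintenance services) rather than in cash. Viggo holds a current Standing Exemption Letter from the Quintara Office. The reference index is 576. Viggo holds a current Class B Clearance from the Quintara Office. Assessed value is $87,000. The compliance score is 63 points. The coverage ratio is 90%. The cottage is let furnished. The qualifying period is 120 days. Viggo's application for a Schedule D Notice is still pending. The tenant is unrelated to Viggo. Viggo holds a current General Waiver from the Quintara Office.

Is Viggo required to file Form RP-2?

No — exception (b) applies; Viggo is not required to file Form RP-2.

Exception (a) requires that assessed value is under $79,000; but assessed value is $87,000, not under $79,000, so (a) is unavailable.
All of (b)'s requirements are met (Viggo is a registered non-profit; the compliance score is 63 points, under the 79 points limit). As to paragraphs (h)–(o): (h) operates (the property is publicly advertised), but is itself disapplied by (i): (i) operates against (h): a current Class B Clearance is held. (j) operates (the reference index is 576, under the 618 limit), but yields to (k): (k) operates — the space is let for business use. (l) would limit (k) — a current Standing Exemption Letter is held — but (m) sets (l) aside: (m) operates against (l): the baseline figure is 732, less than the 830 limit. (n) is not engaged (the qualifying period is 120 days, short of 150 days), so (m) stands. So (b) applies.
Exception (c) requires that the reportable unit count is less than 52; but the reportable unit count is 57, not less than 52, so (c) is unavailable.
Exception (d) requires that the tenant is an immediate family member of the owner; but the tenant is unrelated to the owner, so (d) is unavailable.
Exception (e) does not apply: the cottage is not part of the primary residence.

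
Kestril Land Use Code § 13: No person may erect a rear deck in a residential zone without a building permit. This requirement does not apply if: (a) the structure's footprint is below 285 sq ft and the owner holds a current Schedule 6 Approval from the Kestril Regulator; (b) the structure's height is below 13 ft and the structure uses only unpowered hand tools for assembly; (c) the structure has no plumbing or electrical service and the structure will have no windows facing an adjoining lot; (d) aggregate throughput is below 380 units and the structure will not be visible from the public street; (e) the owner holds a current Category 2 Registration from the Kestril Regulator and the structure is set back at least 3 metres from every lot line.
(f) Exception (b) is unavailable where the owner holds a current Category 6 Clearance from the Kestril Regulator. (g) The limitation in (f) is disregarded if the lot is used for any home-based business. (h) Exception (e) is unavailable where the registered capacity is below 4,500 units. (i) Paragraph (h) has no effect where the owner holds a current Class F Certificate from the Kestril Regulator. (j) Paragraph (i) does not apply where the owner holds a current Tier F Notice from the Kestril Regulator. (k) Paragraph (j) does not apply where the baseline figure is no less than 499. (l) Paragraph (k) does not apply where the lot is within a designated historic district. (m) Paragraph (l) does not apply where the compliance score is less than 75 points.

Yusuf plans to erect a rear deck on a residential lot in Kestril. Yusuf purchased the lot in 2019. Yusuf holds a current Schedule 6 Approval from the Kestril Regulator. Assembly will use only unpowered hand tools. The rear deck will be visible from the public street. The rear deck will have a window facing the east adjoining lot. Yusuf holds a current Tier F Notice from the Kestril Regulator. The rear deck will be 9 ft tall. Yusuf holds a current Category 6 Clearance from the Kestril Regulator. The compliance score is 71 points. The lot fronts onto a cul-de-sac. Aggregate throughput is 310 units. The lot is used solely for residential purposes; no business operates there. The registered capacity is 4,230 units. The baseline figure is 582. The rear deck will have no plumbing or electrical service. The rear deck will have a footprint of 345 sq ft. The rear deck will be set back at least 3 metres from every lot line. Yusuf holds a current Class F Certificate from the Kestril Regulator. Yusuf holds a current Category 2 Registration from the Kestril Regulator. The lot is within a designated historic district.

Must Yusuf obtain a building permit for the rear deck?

Exception (a) fails — the structure's footprint is 345 sq ft, not below 285 sq ft.
All of (b)'s requirements are met (the structure's height is 9 ft, below the 13 ft limit; assembly uses only hand tools). Turning to paragraphs (f)–(g): (f) operates against (b): a current Category 6 Clearance is held. (g), which would lift (f), is not triggered — the lot is solely residential. Exception (b) does not apply.
Exception (c) does not apply: a window faces an adjoining lot.
Exception (d) requires that the structure will not be visible from the public street; but the structure will be visible from the street, so (d) is unavailable.
Exception (e) is satisfied on its face — a current Category 2 Registration is held; the setback is at least 3 m on every side. Considering the limiting provisions: (h) would limit (e) — the registered capacity is 4,230 units, below the 4,500 units limit — but (i) sets (h) aside: (i) operates against (h): a current Class F Certificate is held. (j) would limit (i) — a current Tier F Notice is held — but (k) sets (j) aside: (k) is engaged — the baseline figure is 582, meeting the 499 threshold. (l) would limit (k) — the lot is in a historic district — but (m) sets (l) aside: (m) applies — the compliance score is 71 points, less than the 75 points limit. So (e) applies.

No — exception (e) applies; Yusuf does not need a building permit.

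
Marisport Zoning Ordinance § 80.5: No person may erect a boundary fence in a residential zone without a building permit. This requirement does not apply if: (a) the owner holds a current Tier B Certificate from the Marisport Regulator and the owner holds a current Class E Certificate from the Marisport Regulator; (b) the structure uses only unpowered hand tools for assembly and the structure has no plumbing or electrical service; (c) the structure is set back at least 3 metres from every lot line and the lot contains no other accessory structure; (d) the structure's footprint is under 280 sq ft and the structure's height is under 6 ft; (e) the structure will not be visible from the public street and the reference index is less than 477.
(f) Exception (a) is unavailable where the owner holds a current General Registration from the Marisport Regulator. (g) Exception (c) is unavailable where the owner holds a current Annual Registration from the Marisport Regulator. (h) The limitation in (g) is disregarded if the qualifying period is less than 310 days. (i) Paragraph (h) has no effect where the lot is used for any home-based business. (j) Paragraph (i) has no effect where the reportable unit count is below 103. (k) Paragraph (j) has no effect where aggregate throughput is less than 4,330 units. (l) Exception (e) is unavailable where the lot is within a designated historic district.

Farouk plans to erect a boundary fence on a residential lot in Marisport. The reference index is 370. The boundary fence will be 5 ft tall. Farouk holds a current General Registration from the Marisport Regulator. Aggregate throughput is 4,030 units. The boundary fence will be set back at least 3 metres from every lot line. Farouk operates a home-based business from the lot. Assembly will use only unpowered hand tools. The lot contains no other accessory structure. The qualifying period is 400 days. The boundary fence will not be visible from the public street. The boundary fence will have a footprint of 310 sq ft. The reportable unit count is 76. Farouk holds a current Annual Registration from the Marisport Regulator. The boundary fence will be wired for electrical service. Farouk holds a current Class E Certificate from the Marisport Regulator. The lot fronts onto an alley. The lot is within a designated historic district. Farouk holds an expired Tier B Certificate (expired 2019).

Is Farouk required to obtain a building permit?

Yes — Farouk must obtain a building permit.

Exception (a) does not apply: there is no Tier B Certificate in force.
Exception (b) does not apply: electrical service is planned.
All of (c)'s requirements are met (the setback is at least 3 m on every side; the lot has no other accessory structure). However, paragraphs (g)–(k) must be considered: (g) operates against (c): a current Annual Registration is held. (h), which would lift (g), is not triggered — the qualifying period is 400 days, not less than 310 days. So (c) is unavailable.
Exception (d) fails — the structure's footprint is 310 sq ft, not under 280 sq ft.
Exception (e): the structure will not be visible from the street; the reference index is 370, less than the 477 limit — every condition holds. Turning to paragraph (l): (l) is triggered — the lot is in a historic district. Exception (e) does not apply.
Every exception is unavailable, so the rule governs.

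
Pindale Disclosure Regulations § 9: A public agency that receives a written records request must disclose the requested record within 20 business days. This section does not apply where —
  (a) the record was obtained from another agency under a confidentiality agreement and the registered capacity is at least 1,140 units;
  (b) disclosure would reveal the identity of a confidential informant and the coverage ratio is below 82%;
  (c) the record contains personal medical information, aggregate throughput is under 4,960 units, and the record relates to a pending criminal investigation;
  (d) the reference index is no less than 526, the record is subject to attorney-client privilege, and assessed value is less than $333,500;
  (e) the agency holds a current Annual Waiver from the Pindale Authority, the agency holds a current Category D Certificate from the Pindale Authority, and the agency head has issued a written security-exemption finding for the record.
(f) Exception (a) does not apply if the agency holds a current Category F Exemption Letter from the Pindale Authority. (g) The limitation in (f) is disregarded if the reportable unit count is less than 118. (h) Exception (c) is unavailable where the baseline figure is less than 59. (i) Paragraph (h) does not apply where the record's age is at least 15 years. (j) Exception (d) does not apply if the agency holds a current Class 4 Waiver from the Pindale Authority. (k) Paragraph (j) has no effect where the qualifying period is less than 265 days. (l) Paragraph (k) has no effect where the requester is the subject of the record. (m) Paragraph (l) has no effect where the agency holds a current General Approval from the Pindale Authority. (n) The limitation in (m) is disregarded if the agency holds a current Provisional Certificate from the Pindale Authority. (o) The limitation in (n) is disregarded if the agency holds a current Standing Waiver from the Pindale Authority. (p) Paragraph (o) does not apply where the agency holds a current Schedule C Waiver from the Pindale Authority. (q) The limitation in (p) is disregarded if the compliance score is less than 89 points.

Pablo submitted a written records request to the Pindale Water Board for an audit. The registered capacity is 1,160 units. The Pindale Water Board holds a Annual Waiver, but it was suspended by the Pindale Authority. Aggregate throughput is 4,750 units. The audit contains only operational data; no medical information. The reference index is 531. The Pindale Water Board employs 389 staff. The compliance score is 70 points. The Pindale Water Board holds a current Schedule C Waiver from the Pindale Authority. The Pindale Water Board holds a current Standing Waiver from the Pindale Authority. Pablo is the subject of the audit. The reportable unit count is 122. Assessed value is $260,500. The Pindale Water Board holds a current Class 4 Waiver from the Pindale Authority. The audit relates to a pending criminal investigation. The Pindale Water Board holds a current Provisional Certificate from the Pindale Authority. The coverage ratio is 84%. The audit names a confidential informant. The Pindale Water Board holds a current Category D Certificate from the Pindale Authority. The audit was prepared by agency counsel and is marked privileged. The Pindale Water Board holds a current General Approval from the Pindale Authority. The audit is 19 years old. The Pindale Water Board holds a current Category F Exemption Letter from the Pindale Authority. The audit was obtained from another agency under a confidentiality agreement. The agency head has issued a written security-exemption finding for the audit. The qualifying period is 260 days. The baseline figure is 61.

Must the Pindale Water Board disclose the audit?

No — exception (d) applies; the Pindale Water Board is not required to disclose the audit.

Exception (a) is satisfied on its face — the audit was obtained under a confidentiality agreement; the registered capacity is 1,160 units, meeting the 1,140 units threshold. But: (f) operates against (a): a current Category F Exemption Letter is held. (g) is not triggered (the reportable unit count is 122, not less than 118), so (f) stands. Exception (a) does not apply.
Exception (b) fails — the coverage ratio is 84%, not below 82%.
Exception (c) does not apply: the audit contains only operational data.
All of (d)'s requirements are met (the reference index is 531, meeting the 526 threshold; the audit is privileged; assessed value is $260,500, less than the $333,500 limit). Under paragraphs (j)–(q): (j) would limit (d) — a current Class 4 Waiver is held — but (k) sets (j) aside: (k) operates against (j): the qualifying period is 260 days, less than the 265 days limit. (l) would limit (k) — Pablo is the subject of the audit — but (m) sets (l) aside: (m) applies — a current General Approval is held. (n) applies (a current Provisional Certificate is held), but is displaced by (o): (o) applies — a current Standing Waiver is held. (p) is triggered (a current Schedule C Waiver is held), but is set aside by (q): (q) is engaged — the compliance score is 70 points, less than the 89 points limit. (d) remains available.
Exception (e) fails — the Annual Waiver is not current.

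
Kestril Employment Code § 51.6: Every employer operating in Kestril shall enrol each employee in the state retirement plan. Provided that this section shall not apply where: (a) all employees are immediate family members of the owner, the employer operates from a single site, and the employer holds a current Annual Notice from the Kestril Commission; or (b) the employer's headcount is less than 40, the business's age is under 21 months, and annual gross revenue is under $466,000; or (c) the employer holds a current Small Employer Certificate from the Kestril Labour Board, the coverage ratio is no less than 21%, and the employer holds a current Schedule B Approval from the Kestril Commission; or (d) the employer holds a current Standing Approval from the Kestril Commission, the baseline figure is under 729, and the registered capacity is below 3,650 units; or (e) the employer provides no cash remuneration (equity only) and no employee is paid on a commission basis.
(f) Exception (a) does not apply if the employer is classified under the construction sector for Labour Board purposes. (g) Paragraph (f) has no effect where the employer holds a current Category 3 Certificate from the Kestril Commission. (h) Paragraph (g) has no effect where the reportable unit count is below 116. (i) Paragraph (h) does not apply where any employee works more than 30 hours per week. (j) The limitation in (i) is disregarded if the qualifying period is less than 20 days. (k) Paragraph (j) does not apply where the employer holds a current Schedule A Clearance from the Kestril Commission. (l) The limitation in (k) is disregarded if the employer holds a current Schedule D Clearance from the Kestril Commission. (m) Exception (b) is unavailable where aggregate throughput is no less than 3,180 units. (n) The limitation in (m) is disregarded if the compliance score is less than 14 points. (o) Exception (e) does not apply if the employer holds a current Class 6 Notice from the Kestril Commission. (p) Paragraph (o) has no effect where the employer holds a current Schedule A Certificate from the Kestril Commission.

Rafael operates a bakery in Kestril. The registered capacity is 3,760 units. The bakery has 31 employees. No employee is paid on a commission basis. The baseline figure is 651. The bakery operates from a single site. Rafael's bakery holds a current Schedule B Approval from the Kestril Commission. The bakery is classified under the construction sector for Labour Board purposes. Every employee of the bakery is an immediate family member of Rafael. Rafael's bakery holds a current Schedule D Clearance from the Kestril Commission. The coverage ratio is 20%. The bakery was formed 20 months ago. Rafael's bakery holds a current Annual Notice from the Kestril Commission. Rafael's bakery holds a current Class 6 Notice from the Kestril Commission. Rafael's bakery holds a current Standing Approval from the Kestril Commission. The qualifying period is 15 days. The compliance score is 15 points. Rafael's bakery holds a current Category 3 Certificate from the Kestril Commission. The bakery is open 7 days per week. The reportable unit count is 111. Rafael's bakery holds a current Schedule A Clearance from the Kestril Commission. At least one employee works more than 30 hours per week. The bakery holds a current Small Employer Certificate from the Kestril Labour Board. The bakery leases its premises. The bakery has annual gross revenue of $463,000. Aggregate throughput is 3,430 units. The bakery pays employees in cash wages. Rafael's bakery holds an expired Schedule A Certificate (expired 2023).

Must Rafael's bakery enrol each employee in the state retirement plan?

Yes — Rafael's bakery must enrol each employee in the state retirement plan.

Exception (a): every employee is an immediate family member; the employer operates from a single site; a current Annual Notice is held — every condition holds. However, paragraphs (f)–(l) must be considered: (f) operates against (a): the bakery is classified under the construction sector. (g) would limit (f) — a current Category 3 Certificate is held — but (h) sets (g) aside: (h) applies — the reportable unit count is 111, below the 116 limit. (i) is triggered (at least one employee exceeds 30 hours/week), but is overridden by (j): (j) is triggered — the qualifying period is 15 days, less than the 20 days limit. (k) is engaged (a current Schedule A Clearance is held), but is displaced by (l): (l) is engaged — a current Schedule D Clearance is held. So (a) is unavailable.
All of (b)'s requirements are met (the employer's headcount is 31, less than the 40 limit; the business's age is 20 months, under the 21 months limit; annual gross revenue is $463,000, under the $466,000 limit). But applying paragraphs (m)–(n): (m) operates — aggregate throughput is 3,430 units, meeting the 3,180 units threshold. (n), which would lift (m), is not engaged — the compliance score is 15 points, not less than 14 points. Exception (b) does not apply.
Exception (c) requires that the coverage ratio is no less than 21%; but the coverage ratio is 20%, short of 21%, so (c) is unavailable.
Exception (d) requires that the registered capacity is below 3,650 units; but the registered capacity is 3,760 units, not below 3,650 units, so (d) is unavailable.
Exception (e) does not apply: employees are paid cash wages.
No exception applies. The general rule governs.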